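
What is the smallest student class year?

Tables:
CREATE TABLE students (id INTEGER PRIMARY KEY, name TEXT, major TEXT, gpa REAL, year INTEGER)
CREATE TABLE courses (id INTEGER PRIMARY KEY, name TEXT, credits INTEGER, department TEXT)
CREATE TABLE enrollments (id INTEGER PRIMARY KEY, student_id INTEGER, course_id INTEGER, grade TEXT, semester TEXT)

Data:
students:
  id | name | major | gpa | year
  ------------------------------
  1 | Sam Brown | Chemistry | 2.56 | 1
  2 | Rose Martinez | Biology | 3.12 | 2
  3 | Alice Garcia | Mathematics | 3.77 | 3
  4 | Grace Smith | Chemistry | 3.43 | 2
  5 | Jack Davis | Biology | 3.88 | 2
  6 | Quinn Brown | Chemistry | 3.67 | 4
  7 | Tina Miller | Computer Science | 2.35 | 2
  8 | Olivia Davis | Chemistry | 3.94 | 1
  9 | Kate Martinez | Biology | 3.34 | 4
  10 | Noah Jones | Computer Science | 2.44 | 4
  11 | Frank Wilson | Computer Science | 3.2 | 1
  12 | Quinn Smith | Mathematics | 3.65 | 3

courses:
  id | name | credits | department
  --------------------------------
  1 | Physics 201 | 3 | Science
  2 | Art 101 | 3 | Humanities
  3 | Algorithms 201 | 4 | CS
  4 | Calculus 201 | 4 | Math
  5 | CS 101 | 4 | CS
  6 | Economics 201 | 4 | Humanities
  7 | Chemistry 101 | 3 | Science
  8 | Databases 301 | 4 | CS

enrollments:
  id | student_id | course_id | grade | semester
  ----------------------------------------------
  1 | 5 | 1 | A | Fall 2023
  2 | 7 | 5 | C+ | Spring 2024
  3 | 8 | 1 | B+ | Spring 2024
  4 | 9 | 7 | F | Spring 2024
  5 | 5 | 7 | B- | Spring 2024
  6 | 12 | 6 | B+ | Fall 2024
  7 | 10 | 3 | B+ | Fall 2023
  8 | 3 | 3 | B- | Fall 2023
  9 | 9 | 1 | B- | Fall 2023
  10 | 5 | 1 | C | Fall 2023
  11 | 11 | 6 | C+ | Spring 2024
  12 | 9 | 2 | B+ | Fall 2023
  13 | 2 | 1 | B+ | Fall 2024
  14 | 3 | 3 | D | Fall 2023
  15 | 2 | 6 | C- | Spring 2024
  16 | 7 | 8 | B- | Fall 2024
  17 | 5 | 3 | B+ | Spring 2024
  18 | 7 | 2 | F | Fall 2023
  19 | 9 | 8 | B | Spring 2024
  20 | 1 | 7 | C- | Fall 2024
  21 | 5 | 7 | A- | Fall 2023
SELECT MIN(year) FROM students

Execution result:
1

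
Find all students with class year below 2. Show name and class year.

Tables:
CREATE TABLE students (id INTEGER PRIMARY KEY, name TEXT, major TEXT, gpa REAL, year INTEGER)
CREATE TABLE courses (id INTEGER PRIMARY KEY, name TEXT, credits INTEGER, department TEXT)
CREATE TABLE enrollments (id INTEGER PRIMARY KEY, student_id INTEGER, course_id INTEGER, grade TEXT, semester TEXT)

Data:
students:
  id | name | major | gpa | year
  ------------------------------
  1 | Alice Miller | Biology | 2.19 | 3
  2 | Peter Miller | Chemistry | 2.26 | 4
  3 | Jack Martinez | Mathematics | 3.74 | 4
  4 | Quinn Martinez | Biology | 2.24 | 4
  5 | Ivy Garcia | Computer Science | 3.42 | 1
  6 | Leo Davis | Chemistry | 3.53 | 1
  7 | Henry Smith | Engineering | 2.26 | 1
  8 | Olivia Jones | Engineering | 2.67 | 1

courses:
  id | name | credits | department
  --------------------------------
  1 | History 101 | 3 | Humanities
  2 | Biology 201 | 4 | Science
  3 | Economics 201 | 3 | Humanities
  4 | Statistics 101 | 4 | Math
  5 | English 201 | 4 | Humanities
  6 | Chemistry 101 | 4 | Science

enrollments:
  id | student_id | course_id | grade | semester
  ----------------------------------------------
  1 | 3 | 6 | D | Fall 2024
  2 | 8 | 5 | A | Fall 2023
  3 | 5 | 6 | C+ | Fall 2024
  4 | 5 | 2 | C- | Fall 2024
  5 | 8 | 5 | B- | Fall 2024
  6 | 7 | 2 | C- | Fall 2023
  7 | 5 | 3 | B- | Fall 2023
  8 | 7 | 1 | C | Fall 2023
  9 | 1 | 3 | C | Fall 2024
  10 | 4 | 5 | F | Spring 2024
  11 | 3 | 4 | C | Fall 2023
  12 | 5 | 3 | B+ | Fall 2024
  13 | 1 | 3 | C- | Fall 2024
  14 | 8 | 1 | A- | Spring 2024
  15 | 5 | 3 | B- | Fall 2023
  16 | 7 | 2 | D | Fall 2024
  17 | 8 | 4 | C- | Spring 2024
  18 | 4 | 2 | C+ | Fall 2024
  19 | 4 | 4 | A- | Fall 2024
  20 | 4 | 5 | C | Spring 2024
SELECT name, year FROM students WHERE year < 2

Execution result:
name | year
Ivy Garcia | 1
Leo Davis | 1
Henry Smith | 1
Olivia Jones | 1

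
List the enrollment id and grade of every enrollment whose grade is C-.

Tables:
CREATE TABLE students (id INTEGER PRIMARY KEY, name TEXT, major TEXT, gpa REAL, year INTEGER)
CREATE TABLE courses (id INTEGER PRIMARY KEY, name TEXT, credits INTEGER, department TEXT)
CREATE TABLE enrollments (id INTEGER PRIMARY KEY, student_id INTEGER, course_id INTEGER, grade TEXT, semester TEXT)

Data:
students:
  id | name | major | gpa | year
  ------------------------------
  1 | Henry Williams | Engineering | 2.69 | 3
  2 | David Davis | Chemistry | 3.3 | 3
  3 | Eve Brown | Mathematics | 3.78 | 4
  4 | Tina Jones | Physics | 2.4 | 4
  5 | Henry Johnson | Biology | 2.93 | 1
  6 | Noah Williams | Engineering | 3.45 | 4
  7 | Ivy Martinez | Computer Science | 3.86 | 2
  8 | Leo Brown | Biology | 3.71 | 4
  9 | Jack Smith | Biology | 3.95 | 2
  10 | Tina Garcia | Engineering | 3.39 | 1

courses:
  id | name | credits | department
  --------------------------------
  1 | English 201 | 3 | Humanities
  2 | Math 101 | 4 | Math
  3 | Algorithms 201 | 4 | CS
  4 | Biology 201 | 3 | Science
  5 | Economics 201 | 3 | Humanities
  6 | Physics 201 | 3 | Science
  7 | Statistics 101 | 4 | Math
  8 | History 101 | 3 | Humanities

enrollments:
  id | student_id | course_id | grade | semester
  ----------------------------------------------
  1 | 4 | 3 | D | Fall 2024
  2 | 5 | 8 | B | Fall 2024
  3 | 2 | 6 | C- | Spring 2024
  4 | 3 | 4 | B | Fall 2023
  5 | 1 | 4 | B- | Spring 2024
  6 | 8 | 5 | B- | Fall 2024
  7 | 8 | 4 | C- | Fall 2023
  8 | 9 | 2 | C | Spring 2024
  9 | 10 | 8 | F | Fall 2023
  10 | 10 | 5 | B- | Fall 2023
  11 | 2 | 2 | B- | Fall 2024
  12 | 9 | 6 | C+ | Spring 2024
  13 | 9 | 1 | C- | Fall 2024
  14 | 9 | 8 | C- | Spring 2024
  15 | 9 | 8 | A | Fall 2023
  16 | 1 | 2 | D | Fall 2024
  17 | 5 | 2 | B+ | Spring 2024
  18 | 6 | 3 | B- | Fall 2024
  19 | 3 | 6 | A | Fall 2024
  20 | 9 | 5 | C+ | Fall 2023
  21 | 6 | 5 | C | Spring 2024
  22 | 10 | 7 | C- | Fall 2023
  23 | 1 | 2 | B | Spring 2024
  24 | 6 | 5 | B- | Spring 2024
SELECT id, grade FROM enrollments WHERE grade = 'C-'

Execution result:
id | grade
3 | C-
7 | C-
13 | C-
14 | C-
22 | C-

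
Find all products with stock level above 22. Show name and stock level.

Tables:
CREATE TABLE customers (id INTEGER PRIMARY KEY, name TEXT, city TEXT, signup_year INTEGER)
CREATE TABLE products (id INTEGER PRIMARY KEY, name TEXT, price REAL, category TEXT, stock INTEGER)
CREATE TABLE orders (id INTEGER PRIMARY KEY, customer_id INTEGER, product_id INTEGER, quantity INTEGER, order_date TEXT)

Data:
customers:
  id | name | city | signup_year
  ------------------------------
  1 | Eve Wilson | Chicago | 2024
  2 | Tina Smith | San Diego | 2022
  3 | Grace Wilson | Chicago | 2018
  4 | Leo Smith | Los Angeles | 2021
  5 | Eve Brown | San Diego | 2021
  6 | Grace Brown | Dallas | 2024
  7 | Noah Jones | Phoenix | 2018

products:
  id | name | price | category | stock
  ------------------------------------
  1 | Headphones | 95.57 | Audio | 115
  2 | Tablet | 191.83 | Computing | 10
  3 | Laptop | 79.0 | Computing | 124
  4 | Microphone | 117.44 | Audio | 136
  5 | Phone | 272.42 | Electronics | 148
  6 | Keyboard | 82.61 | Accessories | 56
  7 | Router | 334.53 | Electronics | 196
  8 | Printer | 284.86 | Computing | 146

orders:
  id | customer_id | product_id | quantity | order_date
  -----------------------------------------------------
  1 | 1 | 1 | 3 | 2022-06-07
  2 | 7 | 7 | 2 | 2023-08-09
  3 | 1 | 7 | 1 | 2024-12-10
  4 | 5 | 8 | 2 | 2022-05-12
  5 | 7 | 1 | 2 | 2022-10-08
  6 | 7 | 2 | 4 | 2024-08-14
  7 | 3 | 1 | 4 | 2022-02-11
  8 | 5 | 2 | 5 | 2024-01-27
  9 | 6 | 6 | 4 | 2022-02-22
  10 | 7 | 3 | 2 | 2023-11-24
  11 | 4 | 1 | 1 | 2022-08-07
SELECT name, stock FROM products WHERE stock > 22

Execution result:
name | stock
Headphones | 115
Laptop | 124
Microphone | 136
Phone | 148
Keyboard | 56
Router | 196
Printer | 146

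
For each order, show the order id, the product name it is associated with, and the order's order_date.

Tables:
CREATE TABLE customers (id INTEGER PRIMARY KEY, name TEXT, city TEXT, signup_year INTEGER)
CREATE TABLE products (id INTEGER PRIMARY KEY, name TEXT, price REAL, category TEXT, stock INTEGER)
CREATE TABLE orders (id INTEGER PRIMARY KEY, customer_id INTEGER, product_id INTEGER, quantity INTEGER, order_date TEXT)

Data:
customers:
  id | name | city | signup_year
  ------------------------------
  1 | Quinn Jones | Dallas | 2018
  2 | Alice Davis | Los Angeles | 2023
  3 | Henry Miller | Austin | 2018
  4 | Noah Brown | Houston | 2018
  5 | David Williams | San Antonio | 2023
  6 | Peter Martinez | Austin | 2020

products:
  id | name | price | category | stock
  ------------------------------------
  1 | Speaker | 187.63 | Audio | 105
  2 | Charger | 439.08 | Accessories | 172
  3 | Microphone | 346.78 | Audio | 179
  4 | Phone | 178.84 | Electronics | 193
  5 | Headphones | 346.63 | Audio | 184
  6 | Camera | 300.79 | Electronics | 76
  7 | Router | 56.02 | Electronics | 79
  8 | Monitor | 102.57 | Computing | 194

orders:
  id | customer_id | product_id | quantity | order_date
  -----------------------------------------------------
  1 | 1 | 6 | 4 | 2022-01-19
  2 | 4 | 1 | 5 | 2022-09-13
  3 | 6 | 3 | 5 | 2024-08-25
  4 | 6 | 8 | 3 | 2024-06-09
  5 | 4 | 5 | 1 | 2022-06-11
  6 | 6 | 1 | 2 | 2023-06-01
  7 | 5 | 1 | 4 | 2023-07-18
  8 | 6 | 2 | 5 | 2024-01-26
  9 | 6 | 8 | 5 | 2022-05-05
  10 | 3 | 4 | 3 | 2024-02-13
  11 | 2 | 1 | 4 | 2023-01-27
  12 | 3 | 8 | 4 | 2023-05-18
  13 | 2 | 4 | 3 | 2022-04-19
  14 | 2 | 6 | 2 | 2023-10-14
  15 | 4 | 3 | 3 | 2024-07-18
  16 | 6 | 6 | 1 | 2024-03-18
SELECT c.id, p.name AS product, c.order_date FROM orders c JOIN products p ON c.product_id = p.id

Execution result:
id | product | order_date
1 | Camera | 2022-01-19
2 | Speaker | 2022-09-13
3 | Microphone | 2024-08-25
4 | Monitor | 2024-06-09
5 | Headphones | 2022-06-11
6 | Speaker | 2023-06-01
7 | Speaker | 2023-07-18
8 | Charger | 2024-01-26
9 | Monitor | 2022-05-05
10 | Phone | 2024-02-13
11 | Speaker | 2023-01-27
12 | Monitor | 2023-05-18
13 | Phone | 2022-04-19
14 | Camera | 2023-10-14
15 | Microphone | 2024-07-18
16 | Camera | 2024-03-18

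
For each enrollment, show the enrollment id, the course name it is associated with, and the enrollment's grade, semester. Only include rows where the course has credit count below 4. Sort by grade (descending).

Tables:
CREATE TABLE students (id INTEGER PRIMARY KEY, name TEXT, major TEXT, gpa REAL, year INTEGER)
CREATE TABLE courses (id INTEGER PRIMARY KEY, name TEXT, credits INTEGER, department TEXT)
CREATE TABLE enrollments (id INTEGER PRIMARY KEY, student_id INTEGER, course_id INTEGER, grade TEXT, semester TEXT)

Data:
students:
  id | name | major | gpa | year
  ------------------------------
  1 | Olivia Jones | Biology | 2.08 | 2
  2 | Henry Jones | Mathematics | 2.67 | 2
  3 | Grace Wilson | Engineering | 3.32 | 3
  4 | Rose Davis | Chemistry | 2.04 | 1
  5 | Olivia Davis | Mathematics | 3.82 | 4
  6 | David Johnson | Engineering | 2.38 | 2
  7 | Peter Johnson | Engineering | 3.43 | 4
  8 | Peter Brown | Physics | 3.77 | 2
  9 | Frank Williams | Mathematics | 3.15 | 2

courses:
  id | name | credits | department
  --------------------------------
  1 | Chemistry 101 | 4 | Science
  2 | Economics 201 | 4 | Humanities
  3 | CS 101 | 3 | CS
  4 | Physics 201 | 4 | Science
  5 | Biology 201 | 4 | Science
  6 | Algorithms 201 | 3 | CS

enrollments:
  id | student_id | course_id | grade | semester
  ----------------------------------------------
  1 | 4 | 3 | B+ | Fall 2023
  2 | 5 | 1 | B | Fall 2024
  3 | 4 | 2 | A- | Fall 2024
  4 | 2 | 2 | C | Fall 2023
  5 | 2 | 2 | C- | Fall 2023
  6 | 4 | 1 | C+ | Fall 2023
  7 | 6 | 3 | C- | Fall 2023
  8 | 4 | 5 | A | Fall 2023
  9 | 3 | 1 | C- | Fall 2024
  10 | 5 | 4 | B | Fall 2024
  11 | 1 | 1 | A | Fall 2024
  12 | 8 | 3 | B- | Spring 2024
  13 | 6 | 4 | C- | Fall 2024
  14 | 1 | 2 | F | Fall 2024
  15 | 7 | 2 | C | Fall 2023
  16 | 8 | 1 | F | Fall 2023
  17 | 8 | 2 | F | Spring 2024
SELECT c.id, p.name AS course, c.grade, c.semester FROM enrollments c JOIN courses p ON c.course_id = p.id WHERE p.credits < 4 ORDER BY c.grade DESC

Execution result:
id | course | grade | semester
7 | CS 101 | C- | Fall 2023
12 | CS 101 | B- | Spring 2024
1 | CS 101 | B+ | Fall 2023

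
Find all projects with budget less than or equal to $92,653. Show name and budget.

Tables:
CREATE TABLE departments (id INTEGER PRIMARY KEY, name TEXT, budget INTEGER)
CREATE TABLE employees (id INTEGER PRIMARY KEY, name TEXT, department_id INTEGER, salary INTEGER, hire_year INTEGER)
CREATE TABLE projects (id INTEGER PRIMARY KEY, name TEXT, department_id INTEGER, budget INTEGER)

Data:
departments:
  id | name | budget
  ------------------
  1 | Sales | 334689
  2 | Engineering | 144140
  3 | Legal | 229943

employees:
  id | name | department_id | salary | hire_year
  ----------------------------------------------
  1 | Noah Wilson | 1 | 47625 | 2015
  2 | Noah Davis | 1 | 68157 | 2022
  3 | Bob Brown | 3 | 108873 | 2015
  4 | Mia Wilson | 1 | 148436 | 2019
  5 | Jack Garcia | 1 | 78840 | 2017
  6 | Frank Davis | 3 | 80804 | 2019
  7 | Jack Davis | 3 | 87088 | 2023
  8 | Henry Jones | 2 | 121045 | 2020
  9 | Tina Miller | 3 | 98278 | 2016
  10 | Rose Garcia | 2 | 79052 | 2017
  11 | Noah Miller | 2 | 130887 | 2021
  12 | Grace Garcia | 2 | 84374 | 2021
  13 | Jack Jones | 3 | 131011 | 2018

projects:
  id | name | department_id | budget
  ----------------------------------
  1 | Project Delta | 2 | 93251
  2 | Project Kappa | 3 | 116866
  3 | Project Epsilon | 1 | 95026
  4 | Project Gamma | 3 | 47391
SELECT name, budget FROM projects WHERE budget <= 92653

Execution result:
name | budget
Project Gamma | 47391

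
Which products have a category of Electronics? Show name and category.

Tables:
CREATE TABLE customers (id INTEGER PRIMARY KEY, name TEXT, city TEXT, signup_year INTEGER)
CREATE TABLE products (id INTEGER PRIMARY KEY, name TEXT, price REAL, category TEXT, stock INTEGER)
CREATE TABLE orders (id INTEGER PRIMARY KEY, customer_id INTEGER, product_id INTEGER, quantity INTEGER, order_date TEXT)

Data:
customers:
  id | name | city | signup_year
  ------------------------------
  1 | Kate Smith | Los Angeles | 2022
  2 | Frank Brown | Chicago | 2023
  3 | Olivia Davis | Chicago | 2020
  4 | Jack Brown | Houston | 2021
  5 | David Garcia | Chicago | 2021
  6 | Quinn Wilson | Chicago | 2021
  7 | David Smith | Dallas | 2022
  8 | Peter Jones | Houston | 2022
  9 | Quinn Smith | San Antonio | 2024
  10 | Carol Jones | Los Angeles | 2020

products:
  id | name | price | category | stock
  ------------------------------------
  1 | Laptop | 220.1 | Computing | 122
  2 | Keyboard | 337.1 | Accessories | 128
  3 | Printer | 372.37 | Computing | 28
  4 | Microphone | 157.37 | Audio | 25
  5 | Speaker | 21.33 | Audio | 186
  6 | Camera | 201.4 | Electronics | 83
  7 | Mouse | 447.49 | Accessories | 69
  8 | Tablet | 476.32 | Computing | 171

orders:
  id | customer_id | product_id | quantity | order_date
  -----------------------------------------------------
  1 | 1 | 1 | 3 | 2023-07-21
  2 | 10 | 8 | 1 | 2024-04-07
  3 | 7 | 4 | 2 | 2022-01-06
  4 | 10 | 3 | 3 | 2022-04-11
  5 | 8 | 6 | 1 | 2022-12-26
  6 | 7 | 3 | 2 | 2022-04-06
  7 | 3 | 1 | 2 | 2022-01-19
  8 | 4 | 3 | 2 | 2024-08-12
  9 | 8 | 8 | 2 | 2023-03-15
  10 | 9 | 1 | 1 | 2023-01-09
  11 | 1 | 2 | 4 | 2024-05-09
SELECT name, category FROM products WHERE category = 'Electronics'

Execution result:
name | category
Camera | Electronics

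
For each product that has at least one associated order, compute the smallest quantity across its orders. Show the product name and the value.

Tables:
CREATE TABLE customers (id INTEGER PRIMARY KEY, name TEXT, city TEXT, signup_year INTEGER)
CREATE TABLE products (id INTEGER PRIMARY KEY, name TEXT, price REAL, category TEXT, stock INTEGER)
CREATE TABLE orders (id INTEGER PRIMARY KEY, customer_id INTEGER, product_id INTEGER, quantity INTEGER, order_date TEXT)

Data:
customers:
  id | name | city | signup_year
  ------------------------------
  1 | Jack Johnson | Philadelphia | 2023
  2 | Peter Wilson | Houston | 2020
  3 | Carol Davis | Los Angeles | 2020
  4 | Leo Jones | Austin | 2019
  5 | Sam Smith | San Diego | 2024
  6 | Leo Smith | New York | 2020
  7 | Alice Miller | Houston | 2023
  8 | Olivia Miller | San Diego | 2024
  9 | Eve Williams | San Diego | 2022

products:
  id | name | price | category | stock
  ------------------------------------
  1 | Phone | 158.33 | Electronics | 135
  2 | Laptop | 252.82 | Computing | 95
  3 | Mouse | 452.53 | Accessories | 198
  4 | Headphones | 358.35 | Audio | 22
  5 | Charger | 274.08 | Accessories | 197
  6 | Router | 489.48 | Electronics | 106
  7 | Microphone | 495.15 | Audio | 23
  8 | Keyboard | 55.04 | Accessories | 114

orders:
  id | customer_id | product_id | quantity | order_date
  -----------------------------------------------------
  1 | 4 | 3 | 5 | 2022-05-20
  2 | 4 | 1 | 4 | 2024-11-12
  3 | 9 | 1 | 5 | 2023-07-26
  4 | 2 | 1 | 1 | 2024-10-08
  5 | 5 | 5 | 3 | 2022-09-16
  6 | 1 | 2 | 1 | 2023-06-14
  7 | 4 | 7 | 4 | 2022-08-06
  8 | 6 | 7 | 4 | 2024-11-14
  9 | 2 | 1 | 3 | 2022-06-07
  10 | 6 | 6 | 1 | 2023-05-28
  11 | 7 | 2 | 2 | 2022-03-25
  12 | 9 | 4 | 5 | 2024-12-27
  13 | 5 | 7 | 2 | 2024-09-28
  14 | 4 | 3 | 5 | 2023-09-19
SELECT p.name, MIN(c.quantity) AS min_quantity FROM orders c JOIN products p ON c.product_id = p.id GROUP BY p.id, p.name

Execution result:
name | min_quantity
Phone | 1
Laptop | 1
Mouse | 5
Headphones | 5
Charger | 3
Router | 1
Microphone | 2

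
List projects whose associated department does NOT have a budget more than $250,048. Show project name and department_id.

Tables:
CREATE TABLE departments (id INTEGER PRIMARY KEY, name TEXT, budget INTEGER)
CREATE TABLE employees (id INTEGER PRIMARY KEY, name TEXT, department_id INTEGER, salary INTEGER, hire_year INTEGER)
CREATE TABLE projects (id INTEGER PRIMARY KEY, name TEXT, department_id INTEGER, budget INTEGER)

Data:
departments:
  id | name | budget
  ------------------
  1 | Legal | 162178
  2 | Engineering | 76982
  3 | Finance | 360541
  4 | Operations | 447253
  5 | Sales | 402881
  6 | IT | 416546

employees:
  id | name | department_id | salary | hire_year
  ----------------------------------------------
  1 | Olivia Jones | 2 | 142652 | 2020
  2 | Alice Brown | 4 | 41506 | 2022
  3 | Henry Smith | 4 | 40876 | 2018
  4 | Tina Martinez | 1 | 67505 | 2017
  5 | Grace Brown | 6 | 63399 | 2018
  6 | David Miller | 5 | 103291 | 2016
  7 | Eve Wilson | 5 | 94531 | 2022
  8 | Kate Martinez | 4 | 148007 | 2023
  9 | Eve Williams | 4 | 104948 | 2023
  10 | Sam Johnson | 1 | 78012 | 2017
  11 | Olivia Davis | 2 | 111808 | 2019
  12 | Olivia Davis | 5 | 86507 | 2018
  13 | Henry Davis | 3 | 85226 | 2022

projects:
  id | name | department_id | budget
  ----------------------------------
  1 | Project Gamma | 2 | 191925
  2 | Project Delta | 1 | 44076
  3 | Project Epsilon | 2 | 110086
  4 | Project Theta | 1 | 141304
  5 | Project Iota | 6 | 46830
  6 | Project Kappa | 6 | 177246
SELECT name, department_id FROM projects WHERE department_id NOT IN (SELECT id FROM departments WHERE budget > 250048)

Execution result:
name | department_id
Project Gamma | 2
Project Delta | 1
Project Epsilon | 2
Project Theta | 1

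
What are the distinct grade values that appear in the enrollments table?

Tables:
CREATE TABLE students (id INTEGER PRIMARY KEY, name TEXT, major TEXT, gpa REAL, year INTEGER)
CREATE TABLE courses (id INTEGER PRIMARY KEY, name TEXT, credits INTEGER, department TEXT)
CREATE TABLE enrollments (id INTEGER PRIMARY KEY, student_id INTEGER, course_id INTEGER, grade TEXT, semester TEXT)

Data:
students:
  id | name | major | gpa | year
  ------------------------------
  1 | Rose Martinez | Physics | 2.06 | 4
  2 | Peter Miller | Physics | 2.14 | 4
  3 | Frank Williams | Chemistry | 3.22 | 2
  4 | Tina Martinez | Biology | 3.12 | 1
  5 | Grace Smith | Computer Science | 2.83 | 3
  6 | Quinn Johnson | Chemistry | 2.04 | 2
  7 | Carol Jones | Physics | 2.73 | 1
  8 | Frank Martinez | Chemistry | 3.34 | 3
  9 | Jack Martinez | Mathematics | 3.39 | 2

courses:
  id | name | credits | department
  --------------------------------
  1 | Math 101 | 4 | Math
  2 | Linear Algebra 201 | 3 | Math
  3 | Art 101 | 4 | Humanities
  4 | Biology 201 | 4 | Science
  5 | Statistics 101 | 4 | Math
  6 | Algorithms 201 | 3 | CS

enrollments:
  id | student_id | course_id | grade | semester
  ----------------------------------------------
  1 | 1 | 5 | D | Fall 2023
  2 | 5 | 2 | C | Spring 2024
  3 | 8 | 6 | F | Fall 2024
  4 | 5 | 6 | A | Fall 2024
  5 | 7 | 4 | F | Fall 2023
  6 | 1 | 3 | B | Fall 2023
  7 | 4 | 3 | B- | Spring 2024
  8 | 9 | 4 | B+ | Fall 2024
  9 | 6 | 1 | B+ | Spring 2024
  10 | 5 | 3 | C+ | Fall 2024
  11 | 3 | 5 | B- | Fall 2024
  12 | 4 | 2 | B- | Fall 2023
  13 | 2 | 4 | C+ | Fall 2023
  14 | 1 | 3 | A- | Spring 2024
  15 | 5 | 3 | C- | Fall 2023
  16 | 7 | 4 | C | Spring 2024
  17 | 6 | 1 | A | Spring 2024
SELECT DISTINCT grade FROM enrollments

Execution result:
grade
D
C
F
A
B
B-
B+
C+
A-
C-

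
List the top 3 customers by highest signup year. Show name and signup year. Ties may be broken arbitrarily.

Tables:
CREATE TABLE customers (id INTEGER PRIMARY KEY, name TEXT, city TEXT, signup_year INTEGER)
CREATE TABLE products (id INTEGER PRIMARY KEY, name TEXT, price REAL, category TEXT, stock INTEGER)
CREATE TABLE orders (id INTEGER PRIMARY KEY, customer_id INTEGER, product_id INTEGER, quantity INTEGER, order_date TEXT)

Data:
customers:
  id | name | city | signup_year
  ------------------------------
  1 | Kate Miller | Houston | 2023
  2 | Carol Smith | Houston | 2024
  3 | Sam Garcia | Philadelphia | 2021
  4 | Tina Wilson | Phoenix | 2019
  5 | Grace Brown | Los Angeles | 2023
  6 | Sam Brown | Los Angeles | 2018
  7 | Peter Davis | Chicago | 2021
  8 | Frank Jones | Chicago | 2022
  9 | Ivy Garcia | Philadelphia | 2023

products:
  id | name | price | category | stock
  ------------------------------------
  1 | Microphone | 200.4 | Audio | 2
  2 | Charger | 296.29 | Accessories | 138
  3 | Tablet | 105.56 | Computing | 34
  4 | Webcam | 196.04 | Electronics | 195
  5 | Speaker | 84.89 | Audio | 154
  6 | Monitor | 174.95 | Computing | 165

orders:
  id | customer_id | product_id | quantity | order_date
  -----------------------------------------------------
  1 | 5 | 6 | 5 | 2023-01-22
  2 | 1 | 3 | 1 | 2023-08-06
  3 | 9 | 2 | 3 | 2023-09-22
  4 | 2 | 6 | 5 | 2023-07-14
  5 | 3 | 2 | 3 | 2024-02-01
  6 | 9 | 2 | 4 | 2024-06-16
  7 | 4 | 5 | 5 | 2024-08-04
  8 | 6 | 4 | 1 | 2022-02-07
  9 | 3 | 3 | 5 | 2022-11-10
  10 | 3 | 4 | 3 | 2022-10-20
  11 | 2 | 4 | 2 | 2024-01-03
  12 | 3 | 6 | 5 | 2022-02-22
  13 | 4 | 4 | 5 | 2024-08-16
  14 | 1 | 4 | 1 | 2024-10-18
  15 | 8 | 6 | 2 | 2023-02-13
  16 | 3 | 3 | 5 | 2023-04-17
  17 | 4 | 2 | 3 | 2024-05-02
SELECT name, signup_year FROM customers ORDER BY signup_year DESC LIMIT 3

Execution result:
name | signup_year
Carol Smith | 2024
Kate Miller | 2023
Grace Brown | 2023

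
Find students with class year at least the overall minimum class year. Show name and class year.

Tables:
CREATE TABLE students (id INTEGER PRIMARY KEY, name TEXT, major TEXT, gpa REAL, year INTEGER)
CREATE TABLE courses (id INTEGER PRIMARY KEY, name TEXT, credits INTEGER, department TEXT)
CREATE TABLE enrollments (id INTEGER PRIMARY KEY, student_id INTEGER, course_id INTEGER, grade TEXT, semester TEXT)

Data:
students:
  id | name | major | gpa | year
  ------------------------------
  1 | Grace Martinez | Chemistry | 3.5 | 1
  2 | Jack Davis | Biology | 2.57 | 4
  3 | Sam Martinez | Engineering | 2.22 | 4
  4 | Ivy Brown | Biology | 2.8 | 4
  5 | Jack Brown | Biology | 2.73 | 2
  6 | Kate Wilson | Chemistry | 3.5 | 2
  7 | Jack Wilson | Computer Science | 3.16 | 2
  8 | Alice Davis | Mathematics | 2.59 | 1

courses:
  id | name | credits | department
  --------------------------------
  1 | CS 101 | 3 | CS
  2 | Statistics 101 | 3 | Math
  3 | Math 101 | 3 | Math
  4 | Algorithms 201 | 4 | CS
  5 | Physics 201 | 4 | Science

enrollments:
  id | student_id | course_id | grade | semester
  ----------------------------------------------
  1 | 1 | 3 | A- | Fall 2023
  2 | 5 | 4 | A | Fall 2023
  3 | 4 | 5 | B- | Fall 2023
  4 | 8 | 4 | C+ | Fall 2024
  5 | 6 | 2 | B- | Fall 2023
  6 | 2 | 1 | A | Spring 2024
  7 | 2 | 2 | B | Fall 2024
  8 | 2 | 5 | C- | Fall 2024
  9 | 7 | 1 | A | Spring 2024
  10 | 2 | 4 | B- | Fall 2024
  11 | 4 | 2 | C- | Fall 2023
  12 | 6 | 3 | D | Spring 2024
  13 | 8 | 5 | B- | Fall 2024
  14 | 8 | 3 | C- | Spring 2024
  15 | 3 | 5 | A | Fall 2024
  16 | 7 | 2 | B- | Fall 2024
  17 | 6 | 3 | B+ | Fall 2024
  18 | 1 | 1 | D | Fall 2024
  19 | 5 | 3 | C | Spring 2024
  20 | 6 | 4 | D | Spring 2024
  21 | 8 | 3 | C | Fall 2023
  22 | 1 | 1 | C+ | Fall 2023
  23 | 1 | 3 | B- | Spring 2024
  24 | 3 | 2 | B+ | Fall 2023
SELECT name, year FROM students WHERE year >= (SELECT MIN(year) FROM students)

Execution result:
name | year
Grace Martinez | 1
Jack Davis | 4
Sam Martinez | 4
Ivy Brown | 4
Jack Brown | 2
Kate Wilson | 2
Jack Wilson | 2
Alice Davis | 1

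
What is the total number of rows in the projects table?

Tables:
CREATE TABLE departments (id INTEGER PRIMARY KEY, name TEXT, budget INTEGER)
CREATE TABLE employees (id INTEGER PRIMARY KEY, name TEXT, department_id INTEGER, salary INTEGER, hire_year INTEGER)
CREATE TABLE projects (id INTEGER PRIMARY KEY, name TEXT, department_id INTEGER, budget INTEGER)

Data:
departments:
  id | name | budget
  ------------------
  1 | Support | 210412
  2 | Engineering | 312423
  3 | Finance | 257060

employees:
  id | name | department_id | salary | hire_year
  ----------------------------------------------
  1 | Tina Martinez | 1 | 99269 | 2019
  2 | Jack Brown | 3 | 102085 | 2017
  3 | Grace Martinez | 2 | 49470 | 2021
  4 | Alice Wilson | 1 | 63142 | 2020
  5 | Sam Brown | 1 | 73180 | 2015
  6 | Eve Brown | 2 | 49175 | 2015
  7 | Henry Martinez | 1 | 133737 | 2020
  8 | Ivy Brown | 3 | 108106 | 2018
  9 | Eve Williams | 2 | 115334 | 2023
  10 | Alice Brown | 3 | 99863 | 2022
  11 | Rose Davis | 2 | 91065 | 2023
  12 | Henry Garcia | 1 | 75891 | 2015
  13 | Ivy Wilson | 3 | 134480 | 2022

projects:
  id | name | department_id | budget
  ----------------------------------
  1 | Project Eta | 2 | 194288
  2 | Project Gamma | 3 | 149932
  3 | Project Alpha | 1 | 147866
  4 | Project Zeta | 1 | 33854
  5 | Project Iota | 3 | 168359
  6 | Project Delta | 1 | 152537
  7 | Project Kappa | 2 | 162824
SELECT COUNT(*) FROM projects

Execution result:
7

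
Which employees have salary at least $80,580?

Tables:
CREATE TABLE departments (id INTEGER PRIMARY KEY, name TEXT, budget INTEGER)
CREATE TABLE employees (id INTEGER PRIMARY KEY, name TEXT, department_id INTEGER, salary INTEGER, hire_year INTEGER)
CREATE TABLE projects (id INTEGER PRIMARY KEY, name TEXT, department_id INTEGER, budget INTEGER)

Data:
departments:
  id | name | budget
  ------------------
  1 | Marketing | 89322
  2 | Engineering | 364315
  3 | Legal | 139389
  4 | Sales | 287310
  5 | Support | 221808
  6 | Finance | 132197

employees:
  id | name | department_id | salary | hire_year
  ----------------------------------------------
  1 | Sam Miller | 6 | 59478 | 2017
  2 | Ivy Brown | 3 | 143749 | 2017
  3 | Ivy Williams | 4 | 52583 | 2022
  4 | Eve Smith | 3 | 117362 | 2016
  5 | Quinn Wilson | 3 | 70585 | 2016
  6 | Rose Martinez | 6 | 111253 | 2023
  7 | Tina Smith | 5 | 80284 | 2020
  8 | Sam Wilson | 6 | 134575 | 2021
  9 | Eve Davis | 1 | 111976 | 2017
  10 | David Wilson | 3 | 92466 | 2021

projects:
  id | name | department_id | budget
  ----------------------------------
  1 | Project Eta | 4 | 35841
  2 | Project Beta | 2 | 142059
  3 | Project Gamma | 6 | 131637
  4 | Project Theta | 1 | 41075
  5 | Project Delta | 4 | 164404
SELECT name, salary FROM employees WHERE salary >= 80580

Execution result:
name | salary
Ivy Brown | 143749
Eve Smith | 117362
Rose Martinez | 111253
Sam Wilson | 134575
Eve Davis | 111976
David Wilson | 92466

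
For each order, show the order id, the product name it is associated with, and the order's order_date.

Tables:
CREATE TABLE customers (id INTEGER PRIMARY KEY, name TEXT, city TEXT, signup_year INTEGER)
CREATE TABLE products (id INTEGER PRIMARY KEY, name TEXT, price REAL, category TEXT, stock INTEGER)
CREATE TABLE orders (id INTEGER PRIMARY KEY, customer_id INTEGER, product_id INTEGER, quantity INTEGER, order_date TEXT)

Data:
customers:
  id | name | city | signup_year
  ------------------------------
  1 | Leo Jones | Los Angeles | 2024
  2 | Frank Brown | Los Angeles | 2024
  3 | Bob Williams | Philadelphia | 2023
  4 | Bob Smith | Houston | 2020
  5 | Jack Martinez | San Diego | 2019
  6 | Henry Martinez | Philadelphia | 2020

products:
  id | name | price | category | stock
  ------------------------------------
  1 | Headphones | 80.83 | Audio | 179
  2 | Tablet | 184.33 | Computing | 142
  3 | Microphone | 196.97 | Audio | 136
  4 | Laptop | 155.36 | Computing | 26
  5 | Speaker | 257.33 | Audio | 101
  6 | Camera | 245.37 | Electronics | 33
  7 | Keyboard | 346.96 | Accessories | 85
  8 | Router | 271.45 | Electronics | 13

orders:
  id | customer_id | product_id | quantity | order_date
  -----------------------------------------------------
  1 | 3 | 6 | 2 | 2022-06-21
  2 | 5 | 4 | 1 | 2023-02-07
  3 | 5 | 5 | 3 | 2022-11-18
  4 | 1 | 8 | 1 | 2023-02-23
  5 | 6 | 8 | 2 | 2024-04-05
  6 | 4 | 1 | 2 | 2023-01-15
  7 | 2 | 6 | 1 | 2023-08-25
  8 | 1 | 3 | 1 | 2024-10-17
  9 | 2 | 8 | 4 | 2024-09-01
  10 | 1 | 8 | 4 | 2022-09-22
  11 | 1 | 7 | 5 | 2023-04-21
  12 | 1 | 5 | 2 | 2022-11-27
SELECT c.id, p.name AS product, c.order_date FROM orders c JOIN products p ON c.product_id = p.id

Execution result:
id | product | order_date
1 | Camera | 2022-06-21
2 | Laptop | 2023-02-07
3 | Speaker | 2022-11-18
4 | Router | 2023-02-23
5 | Router | 2024-04-05
6 | Headphones | 2023-01-15
7 | Camera | 2023-08-25
8 | Microphone | 2024-10-17
9 | Router | 2024-09-01
10 | Router | 2022-09-22
11 | Keyboard | 2023-04-21
12 | Speaker | 2022-11-27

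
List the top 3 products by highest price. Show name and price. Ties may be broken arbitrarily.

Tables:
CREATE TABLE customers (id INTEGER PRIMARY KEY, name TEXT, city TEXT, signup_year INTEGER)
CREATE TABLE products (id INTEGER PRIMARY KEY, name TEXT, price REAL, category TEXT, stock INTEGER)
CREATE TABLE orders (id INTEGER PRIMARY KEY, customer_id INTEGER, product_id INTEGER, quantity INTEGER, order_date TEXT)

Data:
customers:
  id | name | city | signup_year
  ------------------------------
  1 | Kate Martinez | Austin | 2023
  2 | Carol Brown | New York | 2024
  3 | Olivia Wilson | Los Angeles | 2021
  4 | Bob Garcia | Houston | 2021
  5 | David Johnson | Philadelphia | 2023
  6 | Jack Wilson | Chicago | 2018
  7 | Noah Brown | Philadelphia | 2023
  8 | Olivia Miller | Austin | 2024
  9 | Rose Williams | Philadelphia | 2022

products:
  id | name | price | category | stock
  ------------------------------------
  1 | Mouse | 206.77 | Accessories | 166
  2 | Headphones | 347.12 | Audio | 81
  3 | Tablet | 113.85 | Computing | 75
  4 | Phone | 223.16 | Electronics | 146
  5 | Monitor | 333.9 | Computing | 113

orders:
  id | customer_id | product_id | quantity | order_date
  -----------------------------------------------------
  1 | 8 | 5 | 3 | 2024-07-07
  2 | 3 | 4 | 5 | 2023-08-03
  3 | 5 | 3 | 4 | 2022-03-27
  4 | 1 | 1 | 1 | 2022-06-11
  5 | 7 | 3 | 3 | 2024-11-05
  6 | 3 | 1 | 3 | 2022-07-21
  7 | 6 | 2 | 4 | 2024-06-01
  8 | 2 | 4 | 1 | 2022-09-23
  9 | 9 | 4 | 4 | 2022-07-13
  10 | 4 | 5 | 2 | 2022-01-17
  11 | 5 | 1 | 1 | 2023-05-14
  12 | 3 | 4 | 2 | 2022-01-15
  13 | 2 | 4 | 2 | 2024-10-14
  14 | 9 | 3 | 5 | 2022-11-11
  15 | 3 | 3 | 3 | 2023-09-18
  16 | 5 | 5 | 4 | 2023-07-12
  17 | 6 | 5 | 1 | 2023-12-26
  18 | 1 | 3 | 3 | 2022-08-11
SELECT name, price FROM products ORDER BY price DESC LIMIT 3

Execution result:
name | price
Headphones | 347.12
Monitor | 333.90
Phone | 223.16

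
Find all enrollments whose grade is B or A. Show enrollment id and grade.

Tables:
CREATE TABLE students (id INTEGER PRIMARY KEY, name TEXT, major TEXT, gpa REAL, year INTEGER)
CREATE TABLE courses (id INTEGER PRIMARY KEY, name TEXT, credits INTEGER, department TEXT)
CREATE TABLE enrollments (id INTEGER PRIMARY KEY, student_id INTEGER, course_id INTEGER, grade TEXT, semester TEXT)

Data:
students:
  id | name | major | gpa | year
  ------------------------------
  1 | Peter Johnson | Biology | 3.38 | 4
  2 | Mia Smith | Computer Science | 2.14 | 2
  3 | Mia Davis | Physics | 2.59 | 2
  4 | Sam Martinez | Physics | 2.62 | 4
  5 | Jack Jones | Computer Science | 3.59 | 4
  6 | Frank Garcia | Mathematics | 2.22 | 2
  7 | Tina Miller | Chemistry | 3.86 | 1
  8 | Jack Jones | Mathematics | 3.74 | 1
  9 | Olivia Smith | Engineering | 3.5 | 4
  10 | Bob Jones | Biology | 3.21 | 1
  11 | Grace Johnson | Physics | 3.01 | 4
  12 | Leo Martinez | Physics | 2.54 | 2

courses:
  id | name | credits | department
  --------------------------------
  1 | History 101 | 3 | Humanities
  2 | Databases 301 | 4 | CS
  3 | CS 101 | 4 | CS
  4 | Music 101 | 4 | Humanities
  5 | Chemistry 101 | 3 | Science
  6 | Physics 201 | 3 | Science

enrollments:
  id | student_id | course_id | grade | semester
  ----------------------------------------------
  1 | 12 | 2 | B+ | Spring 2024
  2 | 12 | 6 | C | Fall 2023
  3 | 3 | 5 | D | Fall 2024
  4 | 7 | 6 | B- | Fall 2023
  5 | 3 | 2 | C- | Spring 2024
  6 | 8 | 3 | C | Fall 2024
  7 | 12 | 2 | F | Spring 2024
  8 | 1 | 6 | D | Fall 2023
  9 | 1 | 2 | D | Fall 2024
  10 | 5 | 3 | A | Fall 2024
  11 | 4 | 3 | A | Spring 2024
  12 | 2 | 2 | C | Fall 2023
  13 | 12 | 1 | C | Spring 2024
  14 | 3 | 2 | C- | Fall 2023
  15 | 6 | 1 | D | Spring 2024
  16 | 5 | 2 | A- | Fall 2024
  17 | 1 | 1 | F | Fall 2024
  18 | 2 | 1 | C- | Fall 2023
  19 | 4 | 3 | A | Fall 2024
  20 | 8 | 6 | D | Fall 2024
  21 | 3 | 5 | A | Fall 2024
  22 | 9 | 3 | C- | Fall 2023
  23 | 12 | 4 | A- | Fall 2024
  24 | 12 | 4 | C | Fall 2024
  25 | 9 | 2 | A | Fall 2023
SELECT id, grade FROM enrollments WHERE grade IN ('B', 'A')

Execution result:
id | grade
10 | A
11 | A
19 | A
21 | A
25 | A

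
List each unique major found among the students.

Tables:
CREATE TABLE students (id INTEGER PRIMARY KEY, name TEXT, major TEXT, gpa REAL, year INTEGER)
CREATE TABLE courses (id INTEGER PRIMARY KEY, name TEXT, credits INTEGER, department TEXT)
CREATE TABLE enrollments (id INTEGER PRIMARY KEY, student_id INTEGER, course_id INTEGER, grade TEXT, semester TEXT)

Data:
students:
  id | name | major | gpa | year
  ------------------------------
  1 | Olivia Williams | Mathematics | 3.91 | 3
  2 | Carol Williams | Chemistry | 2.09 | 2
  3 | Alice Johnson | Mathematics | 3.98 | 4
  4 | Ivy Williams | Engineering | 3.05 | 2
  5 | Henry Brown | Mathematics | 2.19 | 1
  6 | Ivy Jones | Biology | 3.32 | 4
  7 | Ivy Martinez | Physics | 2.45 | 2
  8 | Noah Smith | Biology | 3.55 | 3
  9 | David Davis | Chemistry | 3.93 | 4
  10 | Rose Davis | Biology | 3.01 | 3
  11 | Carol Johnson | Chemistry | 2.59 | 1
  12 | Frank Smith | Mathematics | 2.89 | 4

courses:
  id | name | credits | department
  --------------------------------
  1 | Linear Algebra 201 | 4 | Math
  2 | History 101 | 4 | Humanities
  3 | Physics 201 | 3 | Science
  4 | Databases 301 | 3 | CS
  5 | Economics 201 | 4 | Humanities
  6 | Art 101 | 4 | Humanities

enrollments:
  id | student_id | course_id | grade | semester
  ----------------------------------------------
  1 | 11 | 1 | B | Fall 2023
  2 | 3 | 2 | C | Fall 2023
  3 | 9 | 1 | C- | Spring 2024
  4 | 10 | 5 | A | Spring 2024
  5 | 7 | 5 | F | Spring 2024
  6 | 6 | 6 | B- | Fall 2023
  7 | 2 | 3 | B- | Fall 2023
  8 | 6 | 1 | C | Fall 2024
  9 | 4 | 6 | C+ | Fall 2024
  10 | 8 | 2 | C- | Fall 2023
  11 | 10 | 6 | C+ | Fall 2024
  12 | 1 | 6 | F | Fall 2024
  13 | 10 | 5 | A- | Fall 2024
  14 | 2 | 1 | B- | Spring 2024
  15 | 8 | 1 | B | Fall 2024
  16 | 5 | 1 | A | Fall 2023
SELECT DISTINCT major FROM students

Execution result:
major
Mathematics
Chemistry
Engineering
Biology
Physics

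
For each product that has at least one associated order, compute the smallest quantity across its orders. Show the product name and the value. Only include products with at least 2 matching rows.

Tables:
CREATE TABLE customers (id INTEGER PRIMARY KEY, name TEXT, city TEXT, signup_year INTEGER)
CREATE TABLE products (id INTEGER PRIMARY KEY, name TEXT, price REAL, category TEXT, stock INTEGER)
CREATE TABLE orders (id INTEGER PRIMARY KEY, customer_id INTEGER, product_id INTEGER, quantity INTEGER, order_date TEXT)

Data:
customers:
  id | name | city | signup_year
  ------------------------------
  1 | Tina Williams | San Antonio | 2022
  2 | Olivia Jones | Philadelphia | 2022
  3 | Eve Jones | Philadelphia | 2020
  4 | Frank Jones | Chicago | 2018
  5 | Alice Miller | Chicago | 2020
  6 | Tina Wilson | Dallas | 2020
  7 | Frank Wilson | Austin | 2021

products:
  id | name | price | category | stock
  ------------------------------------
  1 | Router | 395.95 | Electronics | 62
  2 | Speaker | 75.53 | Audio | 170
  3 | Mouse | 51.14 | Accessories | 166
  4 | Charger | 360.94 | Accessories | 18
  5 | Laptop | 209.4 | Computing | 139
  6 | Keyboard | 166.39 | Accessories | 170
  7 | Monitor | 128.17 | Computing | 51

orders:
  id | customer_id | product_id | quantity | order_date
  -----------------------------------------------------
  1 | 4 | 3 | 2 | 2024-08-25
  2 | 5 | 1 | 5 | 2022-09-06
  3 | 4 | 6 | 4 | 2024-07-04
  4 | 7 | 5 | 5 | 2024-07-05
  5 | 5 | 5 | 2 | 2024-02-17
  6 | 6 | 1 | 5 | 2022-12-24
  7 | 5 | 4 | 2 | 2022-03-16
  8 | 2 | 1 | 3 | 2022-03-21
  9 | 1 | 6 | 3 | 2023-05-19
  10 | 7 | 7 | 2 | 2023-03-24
SELECT p.name, MIN(c.quantity) AS min_quantity FROM orders c JOIN products p ON c.product_id = p.id GROUP BY p.id, p.name HAVING COUNT(*) >= 2

Execution result:
name | min_quantity
Router | 3
Laptop | 2
Keyboard | 3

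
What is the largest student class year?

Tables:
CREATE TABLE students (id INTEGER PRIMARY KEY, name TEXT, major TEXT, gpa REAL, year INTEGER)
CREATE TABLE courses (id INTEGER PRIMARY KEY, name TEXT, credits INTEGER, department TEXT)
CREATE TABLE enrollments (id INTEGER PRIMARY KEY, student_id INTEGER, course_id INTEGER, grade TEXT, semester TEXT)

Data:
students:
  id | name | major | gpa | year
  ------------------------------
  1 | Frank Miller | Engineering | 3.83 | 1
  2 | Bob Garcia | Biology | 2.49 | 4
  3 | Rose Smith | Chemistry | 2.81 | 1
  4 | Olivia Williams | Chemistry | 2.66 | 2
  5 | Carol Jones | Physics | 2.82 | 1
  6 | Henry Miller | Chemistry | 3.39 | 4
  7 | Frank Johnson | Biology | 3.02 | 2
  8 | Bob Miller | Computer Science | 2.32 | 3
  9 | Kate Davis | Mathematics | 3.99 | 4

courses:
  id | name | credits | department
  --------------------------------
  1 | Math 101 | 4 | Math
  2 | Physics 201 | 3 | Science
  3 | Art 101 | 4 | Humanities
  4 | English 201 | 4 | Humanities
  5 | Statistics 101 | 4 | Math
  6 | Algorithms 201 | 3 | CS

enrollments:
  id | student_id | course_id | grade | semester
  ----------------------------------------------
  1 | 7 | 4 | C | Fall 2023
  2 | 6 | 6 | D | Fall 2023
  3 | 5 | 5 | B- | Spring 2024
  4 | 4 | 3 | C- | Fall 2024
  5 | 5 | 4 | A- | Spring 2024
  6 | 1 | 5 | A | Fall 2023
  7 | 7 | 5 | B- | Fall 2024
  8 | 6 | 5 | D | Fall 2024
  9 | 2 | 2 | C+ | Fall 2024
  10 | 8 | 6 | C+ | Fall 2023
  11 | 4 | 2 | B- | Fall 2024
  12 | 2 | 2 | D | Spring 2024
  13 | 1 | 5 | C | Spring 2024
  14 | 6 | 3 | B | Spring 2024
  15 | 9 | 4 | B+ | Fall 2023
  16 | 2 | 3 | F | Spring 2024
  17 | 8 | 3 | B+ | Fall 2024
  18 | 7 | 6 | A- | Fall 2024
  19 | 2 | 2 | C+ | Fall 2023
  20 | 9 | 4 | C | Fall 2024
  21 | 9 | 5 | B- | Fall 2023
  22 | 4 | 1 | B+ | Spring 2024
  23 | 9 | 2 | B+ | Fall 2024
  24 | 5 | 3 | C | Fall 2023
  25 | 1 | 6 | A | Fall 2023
SELECT MAX(year) FROM students

Execution result:
4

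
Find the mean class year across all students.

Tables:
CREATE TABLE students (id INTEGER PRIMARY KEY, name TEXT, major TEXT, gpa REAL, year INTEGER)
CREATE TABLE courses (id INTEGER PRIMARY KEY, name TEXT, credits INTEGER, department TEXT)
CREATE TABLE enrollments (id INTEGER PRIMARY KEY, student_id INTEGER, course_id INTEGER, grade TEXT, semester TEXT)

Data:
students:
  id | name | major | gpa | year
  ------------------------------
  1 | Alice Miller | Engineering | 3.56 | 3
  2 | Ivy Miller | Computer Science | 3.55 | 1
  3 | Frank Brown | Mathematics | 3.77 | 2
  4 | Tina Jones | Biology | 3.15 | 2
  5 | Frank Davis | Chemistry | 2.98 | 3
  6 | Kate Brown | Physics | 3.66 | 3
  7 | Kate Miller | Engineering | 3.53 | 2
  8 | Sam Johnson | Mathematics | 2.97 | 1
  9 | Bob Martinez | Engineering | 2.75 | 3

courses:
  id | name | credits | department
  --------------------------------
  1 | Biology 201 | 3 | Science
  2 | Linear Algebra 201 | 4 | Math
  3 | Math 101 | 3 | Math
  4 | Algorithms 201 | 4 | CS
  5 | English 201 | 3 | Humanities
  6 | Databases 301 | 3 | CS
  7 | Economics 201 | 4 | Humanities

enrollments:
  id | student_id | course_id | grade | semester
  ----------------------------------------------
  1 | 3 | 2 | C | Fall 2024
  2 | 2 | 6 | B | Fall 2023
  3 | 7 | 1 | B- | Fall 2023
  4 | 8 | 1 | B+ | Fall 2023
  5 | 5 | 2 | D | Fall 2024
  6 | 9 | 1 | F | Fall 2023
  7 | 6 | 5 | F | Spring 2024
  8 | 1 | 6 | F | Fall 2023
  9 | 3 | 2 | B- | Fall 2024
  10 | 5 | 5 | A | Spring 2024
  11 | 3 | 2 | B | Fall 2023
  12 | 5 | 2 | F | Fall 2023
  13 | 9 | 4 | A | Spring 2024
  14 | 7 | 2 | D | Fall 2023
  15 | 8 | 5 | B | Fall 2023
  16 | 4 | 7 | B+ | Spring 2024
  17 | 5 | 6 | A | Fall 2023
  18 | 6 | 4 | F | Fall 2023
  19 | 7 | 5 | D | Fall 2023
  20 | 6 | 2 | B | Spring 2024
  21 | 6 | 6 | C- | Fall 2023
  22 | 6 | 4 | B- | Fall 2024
SELECT AVG(year) FROM students

Execution result:
2.22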